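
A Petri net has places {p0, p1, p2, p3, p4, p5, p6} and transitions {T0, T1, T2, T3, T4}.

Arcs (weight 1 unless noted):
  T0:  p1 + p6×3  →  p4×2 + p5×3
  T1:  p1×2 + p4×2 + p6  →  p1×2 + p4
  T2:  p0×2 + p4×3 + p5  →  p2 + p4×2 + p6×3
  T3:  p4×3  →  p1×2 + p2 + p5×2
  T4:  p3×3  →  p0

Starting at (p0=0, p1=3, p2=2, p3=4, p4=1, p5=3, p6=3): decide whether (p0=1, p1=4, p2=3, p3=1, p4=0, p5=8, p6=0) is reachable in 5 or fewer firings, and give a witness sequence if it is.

YES — reachable via ⟨T0, T3, T4⟩ (3 firings)

step 1: fire T0:  (p0=0, p1=3, p2=2, p3=4, p4=1, p5=3, p6=3) → (p0=0, p1=2, p2=2, p3=4, p4=3, p5=6, p6=0)
step 2: fire T3:  (p0=0, p1=2, p2=2, p3=4, p4=3, p5=6, p6=0) → (p0=0, p1=4, p2=3, p3=4, p4=0, p5=8, p6=0)
step 3: fire T4:  (p0=0, p1=4, p2=3, p3=4, p4=0, p5=8, p6=0) → (p0=1, p1=4, p2=3, p3=1, p4=0, p5=8, p6=0)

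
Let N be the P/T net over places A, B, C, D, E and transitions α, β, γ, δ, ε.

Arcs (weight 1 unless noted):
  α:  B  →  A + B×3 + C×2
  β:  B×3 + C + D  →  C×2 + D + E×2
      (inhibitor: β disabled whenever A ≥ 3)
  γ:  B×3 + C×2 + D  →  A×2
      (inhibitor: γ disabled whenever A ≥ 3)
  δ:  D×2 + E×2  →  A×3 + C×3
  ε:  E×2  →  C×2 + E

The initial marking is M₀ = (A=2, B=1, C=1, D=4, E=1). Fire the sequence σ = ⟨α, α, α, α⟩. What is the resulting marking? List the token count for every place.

step 1: fire α:  (A=2, B=1, C=1, D=4, E=1) → (A=3, B=3, C=3, D=4, E=1)
step 2: fire α:  (A=3, B=3, C=3, D=4, E=1) → (A=4, B=5, C=5, D=4, E=1)
step 3: fire α:  (A=4, B=5, C=5, D=4, E=1) → (A=5, B=7, C=7, D=4, E=1)
step 4: fire α:  (A=5, B=7, C=7, D=4, E=1) → (A=6, B=9, C=9, D=4, E=1)

(A=6, B=9, C=9, D=4, E=1)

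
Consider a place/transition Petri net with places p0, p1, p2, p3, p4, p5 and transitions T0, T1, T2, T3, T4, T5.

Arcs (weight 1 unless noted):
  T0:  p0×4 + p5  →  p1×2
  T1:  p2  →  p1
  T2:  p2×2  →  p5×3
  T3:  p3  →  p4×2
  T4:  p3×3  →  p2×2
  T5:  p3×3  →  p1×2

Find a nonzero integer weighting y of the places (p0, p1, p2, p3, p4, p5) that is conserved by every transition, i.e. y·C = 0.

Incidence matrix C (rows=places, cols=transitions):
       T0   T1   T2   T3   T4   T5
   p0  -4    0    0    0    0    0
   p1   2    1    0    0    0    2
   p2   0   -1   -2    0    2    0
   p3   0    0    0   -1   -3   -3
   p4   0    0    0    2    0    0
   p5  -1    0    3    0    0    0

Candidate y = [1, 3, 3, 2, 1, 2]; check y·C column-wise:
  col T0: 1·-4 + 3·2 + 3·0 + 2·0 + 1·0 + 2·-1 = 0
  col T1: 1·0 + 3·1 + 3·-1 + 2·0 + 1·0 + 2·0 = 0
  col T2: 1·0 + 3·0 + 3·-2 + 2·0 + 1·0 + 2·3 = 0
  col T3: 1·0 + 3·0 + 3·0 + 2·-1 + 1·2 + 2·0 = 0
  col T4: 1·0 + 3·0 + 3·2 + 2·-3 + 1·0 + 2·0 = 0
  col T5: 1·0 + 3·2 + 3·0 + 2·-3 + 1·0 + 2·0 = 0

y = (p0:1, p1:3, p2:3, p3:2, p4:1, p5:2)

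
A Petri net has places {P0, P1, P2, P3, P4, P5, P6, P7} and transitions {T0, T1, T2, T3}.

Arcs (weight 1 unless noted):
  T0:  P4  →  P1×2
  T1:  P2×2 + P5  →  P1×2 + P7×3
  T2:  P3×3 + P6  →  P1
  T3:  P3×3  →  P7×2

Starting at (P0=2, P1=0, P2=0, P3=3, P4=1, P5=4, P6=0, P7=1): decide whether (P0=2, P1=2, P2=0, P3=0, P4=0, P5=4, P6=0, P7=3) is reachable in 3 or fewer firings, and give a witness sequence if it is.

step 1: fire T0:  (P0=2, P1=0, P2=0, P3=3, P4=1, P5=4, P6=0, P7=1) → (P0=2, P1=2, P2=0, P3=3, P4=0, P5=4, P6=0, P7=1)
step 2: fire T3:  (P0=2, P1=2, P2=0, P3=3, P4=0, P5=4, P6=0, P7=1) → (P0=2, P1=2, P2=0, P3=0, P4=0, P5=4, P6=0, P7=3)

YES — reachable via ⟨T0, T3⟩ (2 firings)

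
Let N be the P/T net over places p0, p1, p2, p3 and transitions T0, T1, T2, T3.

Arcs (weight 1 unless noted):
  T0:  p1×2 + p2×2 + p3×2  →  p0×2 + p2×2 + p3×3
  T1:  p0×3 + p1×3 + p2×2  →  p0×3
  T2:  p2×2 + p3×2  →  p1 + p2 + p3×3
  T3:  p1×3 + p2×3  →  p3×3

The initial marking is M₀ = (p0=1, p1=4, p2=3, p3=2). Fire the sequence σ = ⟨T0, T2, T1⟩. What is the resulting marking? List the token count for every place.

(p0=3, p1=0, p2=0, p3=4)

step 1: fire T0:  (p0=1, p1=4, p2=3, p3=2) → (p0=3, p1=2, p2=3, p3=3)
step 2: fire T2:  (p0=3, p1=2, p2=3, p3=3) → (p0=3, p1=3, p2=2, p3=4)
step 3: fire T1:  (p0=3, p1=3, p2=2, p3=4) → (p0=3, p1=0, p2=0, p3=4)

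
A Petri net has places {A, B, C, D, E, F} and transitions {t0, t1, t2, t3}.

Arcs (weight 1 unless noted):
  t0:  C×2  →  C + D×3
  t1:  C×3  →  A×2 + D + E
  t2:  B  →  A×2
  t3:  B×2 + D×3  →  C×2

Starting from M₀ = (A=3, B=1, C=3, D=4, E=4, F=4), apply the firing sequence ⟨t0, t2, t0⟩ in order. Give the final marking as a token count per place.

(A=5, B=0, C=1, D=10, E=4, F=4)

step 1: fire t0:  (A=3, B=1, C=3, D=4, E=4, F=4) → (A=3, B=1, C=2, D=7, E=4, F=4)
step 2: fire t2:  (A=3, B=1, C=2, D=7, E=4, F=4) → (A=5, B=0, C=2, D=7, E=4, F=4)
step 3: fire t0:  (A=5, B=0, C=2, D=7, E=4, F=4) → (A=5, B=0, C=1, D=10, E=4, F=4)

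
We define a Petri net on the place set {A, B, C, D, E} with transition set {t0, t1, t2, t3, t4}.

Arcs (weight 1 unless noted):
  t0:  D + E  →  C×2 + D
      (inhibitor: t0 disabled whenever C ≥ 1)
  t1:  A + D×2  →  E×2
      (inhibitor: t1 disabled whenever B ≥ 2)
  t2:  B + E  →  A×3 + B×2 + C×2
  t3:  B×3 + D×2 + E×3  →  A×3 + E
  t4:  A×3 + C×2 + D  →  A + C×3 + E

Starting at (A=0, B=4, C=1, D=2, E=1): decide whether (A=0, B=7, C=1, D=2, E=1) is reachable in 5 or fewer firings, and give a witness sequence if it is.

NO — not reachable within 5 firings

depth 0: 1 marking
depth 1: 2 markings reached so far
depth 2: 3 markings reached so far
depth 3: 4 markings reached so far
depth 4: 5 markings reached so far
depth 5: 6 markings reached so far
target is not among the 6 markings reachable within 5 steps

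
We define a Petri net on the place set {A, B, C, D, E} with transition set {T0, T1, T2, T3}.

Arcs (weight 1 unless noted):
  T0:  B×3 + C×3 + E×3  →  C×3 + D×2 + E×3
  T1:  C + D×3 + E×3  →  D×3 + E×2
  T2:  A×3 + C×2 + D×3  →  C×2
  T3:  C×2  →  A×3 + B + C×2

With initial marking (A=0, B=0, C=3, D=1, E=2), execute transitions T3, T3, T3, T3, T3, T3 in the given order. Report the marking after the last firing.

step 1: fire T3:  (A=0, B=0, C=3, D=1, E=2) → (A=3, B=1, C=3, D=1, E=2)
step 2: fire T3:  (A=3, B=1, C=3, D=1, E=2) → (A=6, B=2, C=3, D=1, E=2)
step 3: fire T3:  (A=6, B=2, C=3, D=1, E=2) → (A=9, B=3, C=3, D=1, E=2)
step 4: fire T3:  (A=9, B=3, C=3, D=1, E=2) → (A=12, B=4, C=3, D=1, E=2)
step 5: fire T3:  (A=12, B=4, C=3, D=1, E=2) → (A=15, B=5, C=3, D=1, E=2)
step 6: fire T3:  (A=15, B=5, C=3, D=1, E=2) → (A=18, B=6, C=3, D=1, E=2)

(A=18, B=6, C=3, D=1, E=2)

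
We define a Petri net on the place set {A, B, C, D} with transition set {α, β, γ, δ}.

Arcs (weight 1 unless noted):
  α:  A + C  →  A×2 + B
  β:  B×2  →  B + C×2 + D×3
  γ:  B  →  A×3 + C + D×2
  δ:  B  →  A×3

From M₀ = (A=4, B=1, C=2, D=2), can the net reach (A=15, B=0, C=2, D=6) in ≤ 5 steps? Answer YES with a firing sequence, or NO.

YES — reachable via ⟨α, α, γ, γ, δ⟩ (5 firings)

step 1: fire α:  (A=4, B=1, C=2, D=2) → (A=5, B=2, C=1, D=2)
step 2: fire α:  (A=5, B=2, C=1, D=2) → (A=6, B=3, C=0, D=2)
step 3: fire γ:  (A=6, B=3, C=0, D=2) → (A=9, B=2, C=1, D=4)
step 4: fire γ:  (A=9, B=2, C=1, D=4) → (A=12, B=1, C=2, D=6)
step 5: fire δ:  (A=12, B=1, C=2, D=6) → (A=15, B=0, C=2, D=6)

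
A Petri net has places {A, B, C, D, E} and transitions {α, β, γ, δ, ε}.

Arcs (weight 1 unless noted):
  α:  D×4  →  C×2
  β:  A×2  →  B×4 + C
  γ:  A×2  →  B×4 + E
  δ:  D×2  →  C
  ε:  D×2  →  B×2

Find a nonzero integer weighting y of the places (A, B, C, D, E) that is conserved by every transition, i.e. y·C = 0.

y = (A:3, B:1, C:2, D:1, E:2)

Incidence matrix C (rows=places, cols=transitions):
        α    β    γ    δ    ε
    A   0   -2   -2    0    0
    B   0    4    4    0    2
    C   2    1    0    1    0
    D  -4    0    0   -2   -2
    E   0    0    1    0    0

Candidate y = [3, 1, 2, 1, 2]; check y·C column-wise:
  col α: 3·0 + 1·0 + 2·2 + 1·-4 + 2·0 = 0
  col β: 3·-2 + 1·4 + 2·1 + 1·0 + 2·0 = 0
  col γ: 3·-2 + 1·4 + 2·0 + 1·0 + 2·1 = 0
  col δ: 3·0 + 1·0 + 2·1 + 1·-2 + 2·0 = 0
  col ε: 3·0 + 1·2 + 2·0 + 1·-2 + 2·0 = 0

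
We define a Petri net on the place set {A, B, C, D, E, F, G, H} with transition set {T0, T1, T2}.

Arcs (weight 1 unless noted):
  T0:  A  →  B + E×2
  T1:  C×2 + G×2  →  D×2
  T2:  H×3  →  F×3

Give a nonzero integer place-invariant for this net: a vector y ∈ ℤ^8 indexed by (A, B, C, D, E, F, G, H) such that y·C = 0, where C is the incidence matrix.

Incidence matrix C (rows=places, cols=transitions):
       T0   T1   T2
    A  -1    0    0
    B   1    0    0
    C   0   -2    0
    D   0    2    0
    E   2    0    0
    F   0    0    3
    G   0   -2    0
    H   0    0   -3

Candidate y = [1, 1, 0, 0, 0, 0, 0, 0]; check y·C column-wise:
  col T0: 1·-1 + 1·1 + 0·2 = 0
  col T1: 1·0 + 1·0 + 0·-2 + 0·2 + 0·-2 = 0
  col T2: 1·0 + 1·0 + 0·3 + 0·-3 = 0

y = (A:1, B:1, C:0, D:0, E:0, F:0, G:0, H:0)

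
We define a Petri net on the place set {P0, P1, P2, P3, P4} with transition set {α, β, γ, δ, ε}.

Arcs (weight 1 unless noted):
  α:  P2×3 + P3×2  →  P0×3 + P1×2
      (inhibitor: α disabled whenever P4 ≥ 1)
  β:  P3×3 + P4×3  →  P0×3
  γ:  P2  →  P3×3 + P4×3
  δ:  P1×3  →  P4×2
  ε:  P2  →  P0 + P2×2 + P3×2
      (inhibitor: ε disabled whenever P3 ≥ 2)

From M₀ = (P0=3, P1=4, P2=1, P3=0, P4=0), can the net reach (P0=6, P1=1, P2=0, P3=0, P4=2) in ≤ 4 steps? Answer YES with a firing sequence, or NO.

step 1: fire γ:  (P0=3, P1=4, P2=1, P3=0, P4=0) → (P0=3, P1=4, P2=0, P3=3, P4=3)
step 2: fire β:  (P0=3, P1=4, P2=0, P3=3, P4=3) → (P0=6, P1=4, P2=0, P3=0, P4=0)
step 3: fire δ:  (P0=6, P1=4, P2=0, P3=0, P4=0) → (P0=6, P1=1, P2=0, P3=0, P4=2)

YES — reachable via ⟨γ, β, δ⟩ (3 firings)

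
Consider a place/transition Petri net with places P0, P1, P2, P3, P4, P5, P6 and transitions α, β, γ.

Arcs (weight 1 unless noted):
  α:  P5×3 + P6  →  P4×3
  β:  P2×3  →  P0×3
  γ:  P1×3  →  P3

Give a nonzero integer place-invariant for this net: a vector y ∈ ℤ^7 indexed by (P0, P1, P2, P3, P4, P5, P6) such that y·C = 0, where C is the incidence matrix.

Incidence matrix C (rows=places, cols=transitions):
        α    β    γ
   P0   0    3    0
   P1   0    0   -3
   P2   0   -3    0
   P3   0    0    1
   P4   3    0    0
   P5  -3    0    0
   P6  -1    0    0

Candidate y = [1, 0, 1, 0, 0, 0, 0]; check y·C column-wise:
  col α: 1·0 + 1·0 + 0·3 + 0·-3 + 0·-1 = 0
  col β: 1·3 + 1·-3 = 0
  col γ: 1·0 + 0·-3 + 1·0 + 0·1 = 0

y = (P0:1, P1:0, P2:1, P3:0, P4:0, P5:0, P6:0)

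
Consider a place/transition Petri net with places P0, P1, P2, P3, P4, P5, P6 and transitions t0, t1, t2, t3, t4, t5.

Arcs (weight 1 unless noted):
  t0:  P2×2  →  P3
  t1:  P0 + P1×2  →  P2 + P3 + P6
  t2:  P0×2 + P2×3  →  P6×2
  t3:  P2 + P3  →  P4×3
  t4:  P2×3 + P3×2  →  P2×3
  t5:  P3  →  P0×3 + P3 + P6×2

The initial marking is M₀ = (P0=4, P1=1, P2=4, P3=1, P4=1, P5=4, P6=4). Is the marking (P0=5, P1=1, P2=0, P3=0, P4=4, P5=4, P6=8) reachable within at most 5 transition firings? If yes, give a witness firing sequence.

step 1: fire t2:  (P0=4, P1=1, P2=4, P3=1, P4=1, P5=4, P6=4) → (P0=2, P1=1, P2=1, P3=1, P4=1, P5=4, P6=6)
step 2: fire t5:  (P0=2, P1=1, P2=1, P3=1, P4=1, P5=4, P6=6) → (P0=5, P1=1, P2=1, P3=1, P4=1, P5=4, P6=8)
step 3: fire t3:  (P0=5, P1=1, P2=1, P3=1, P4=1, P5=4, P6=8) → (P0=5, P1=1, P2=0, P3=0, P4=4, P5=4, P6=8)

YES — reachable via ⟨t2, t5, t3⟩ (3 firings)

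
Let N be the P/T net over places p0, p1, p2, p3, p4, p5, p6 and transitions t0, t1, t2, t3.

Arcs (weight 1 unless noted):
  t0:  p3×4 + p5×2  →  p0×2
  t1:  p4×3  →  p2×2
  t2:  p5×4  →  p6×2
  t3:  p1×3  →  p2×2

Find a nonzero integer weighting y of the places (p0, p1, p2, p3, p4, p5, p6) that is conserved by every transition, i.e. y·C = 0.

Incidence matrix C (rows=places, cols=transitions):
       t0   t1   t2   t3
   p0   2    0    0    0
   p1   0    0    0   -3
   p2   0    2    0    2
   p3  -4    0    0    0
   p4   0   -3    0    0
   p5  -2    0   -4    0
   p6   0    0    2    0

Candidate y = [2, 0, 0, 1, 0, 0, 0]; check y·C column-wise:
  col t0: 2·2 + 1·-4 + 0·-2 = 0
  col t1: 2·0 + 0·2 + 1·0 + 0·-3 = 0
  col t2: 2·0 + 1·0 + 0·-4 + 0·2 = 0
  col t3: 2·0 + 0·-3 + 0·2 + 1·0 = 0

y = (p0:2, p1:0, p2:0, p3:1, p4:0, p5:0, p6:0)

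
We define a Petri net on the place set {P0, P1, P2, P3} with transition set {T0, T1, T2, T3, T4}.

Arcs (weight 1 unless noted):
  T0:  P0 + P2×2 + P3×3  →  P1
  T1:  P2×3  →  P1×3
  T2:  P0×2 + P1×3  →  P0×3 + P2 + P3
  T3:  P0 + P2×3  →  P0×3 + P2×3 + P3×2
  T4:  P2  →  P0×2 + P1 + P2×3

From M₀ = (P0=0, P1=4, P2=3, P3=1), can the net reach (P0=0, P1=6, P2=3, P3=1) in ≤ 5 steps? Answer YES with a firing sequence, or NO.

NO — not reachable within 5 firings

depth 0: 1 marking
depth 1: 3 markings reached so far
depth 2: 7 markings reached so far
depth 3: 16 markings reached so far
depth 4: 36 markings reached so far
depth 5: 72 markings reached so far
target is not among the 72 markings reachable within 5 steps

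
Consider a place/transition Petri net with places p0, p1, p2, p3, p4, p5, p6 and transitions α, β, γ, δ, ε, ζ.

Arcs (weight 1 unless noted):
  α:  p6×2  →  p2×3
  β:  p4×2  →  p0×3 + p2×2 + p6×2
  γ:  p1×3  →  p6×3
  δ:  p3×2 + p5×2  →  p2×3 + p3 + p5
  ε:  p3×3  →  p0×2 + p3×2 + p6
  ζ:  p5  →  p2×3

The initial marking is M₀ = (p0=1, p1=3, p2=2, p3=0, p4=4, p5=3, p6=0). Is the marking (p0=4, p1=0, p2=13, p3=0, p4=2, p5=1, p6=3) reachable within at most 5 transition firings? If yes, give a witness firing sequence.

step 1: fire β:  (p0=1, p1=3, p2=2, p3=0, p4=4, p5=3, p6=0) → (p0=4, p1=3, p2=4, p3=0, p4=2, p5=3, p6=2)
step 2: fire α:  (p0=4, p1=3, p2=4, p3=0, p4=2, p5=3, p6=2) → (p0=4, p1=3, p2=7, p3=0, p4=2, p5=3, p6=0)
step 3: fire γ:  (p0=4, p1=3, p2=7, p3=0, p4=2, p5=3, p6=0) → (p0=4, p1=0, p2=7, p3=0, p4=2, p5=3, p6=3)
step 4: fire ζ:  (p0=4, p1=0, p2=7, p3=0, p4=2, p5=3, p6=3) → (p0=4, p1=0, p2=10, p3=0, p4=2, p5=2, p6=3)
step 5: fire ζ:  (p0=4, p1=0, p2=10, p3=0, p4=2, p5=2, p6=3) → (p0=4, p1=0, p2=13, p3=0, p4=2, p5=1, p6=3)

YES — reachable via ⟨β, α, γ, ζ, ζ⟩ (5 firings)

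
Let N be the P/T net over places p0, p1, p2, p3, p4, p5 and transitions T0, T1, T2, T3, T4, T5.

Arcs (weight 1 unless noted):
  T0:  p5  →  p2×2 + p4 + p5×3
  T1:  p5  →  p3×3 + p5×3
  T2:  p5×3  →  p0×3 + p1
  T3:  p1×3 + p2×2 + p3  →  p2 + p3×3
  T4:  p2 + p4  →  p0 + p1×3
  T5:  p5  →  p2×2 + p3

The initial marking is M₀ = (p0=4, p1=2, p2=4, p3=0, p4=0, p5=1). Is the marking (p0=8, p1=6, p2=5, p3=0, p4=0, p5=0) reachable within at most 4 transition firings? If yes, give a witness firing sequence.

YES — reachable via ⟨T0, T2, T4⟩ (3 firings)

step 1: fire T0:  (p0=4, p1=2, p2=4, p3=0, p4=0, p5=1) → (p0=4, p1=2, p2=6, p3=0, p4=1, p5=3)
step 2: fire T2:  (p0=4, p1=2, p2=6, p3=0, p4=1, p5=3) → (p0=7, p1=3, p2=6, p3=0, p4=1, p5=0)
step 3: fire T4:  (p0=7, p1=3, p2=6, p3=0, p4=1, p5=0) → (p0=8, p1=6, p2=5, p3=0, p4=0, p5=0)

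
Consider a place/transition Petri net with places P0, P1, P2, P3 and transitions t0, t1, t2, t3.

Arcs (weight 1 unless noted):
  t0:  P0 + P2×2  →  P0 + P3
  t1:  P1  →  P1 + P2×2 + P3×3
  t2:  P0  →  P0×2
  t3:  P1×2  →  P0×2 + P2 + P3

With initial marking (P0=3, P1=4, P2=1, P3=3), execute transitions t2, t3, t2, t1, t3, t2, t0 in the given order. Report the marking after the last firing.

step 1: fire t2:  (P0=3, P1=4, P2=1, P3=3) → (P0=4, P1=4, P2=1, P3=3)
step 2: fire t3:  (P0=4, P1=4, P2=1, P3=3) → (P0=6, P1=2, P2=2, P3=4)
step 3: fire t2:  (P0=6, P1=2, P2=2, P3=4) → (P0=7, P1=2, P2=2, P3=4)
step 4: fire t1:  (P0=7, P1=2, P2=2, P3=4) → (P0=7, P1=2, P2=4, P3=7)
step 5: fire t3:  (P0=7, P1=2, P2=4, P3=7) → (P0=9, P1=0, P2=5, P3=8)
step 6: fire t2:  (P0=9, P1=0, P2=5, P3=8) → (P0=10, P1=0, P2=5, P3=8)
step 7: fire t0:  (P0=10, P1=0, P2=5, P3=8) → (P0=10, P1=0, P2=3, P3=9)

(P0=10, P1=0, P2=3, P3=9)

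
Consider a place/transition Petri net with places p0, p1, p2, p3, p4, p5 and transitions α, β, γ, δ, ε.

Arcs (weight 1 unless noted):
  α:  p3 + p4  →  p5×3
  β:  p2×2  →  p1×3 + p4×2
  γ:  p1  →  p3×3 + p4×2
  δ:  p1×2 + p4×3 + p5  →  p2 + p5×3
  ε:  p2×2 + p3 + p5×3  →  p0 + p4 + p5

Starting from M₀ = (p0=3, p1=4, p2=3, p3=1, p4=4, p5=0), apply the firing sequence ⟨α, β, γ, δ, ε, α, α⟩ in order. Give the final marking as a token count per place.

(p0=4, p1=4, p2=0, p3=0, p4=3, p5=9)

step 1: fire α:  (p0=3, p1=4, p2=3, p3=1, p4=4, p5=0) → (p0=3, p1=4, p2=3, p3=0, p4=3, p5=3)
step 2: fire β:  (p0=3, p1=4, p2=3, p3=0, p4=3, p5=3) → (p0=3, p1=7, p2=1, p3=0, p4=5, p5=3)
step 3: fire γ:  (p0=3, p1=7, p2=1, p3=0, p4=5, p5=3) → (p0=3, p1=6, p2=1, p3=3, p4=7, p5=3)
step 4: fire δ:  (p0=3, p1=6, p2=1, p3=3, p4=7, p5=3) → (p0=3, p1=4, p2=2, p3=3, p4=4, p5=5)
step 5: fire ε:  (p0=3, p1=4, p2=2, p3=3, p4=4, p5=5) → (p0=4, p1=4, p2=0, p3=2, p4=5, p5=3)
step 6: fire α:  (p0=4, p1=4, p2=0, p3=2, p4=5, p5=3) → (p0=4, p1=4, p2=0, p3=1, p4=4, p5=6)
step 7: fire α:  (p0=4, p1=4, p2=0, p3=1, p4=4, p5=6) → (p0=4, p1=4, p2=0, p3=0, p4=3, p5=9)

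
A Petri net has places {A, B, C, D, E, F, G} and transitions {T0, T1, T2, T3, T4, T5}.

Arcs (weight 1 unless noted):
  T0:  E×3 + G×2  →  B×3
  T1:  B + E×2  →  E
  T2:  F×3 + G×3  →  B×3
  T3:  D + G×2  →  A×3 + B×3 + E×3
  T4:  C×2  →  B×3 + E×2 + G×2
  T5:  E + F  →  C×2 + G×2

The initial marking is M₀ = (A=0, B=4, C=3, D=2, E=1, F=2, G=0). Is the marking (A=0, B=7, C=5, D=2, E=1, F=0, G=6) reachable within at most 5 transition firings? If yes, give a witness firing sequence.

step 1: fire T4:  (A=0, B=4, C=3, D=2, E=1, F=2, G=0) → (A=0, B=7, C=1, D=2, E=3, F=2, G=2)
step 2: fire T5:  (A=0, B=7, C=1, D=2, E=3, F=2, G=2) → (A=0, B=7, C=3, D=2, E=2, F=1, G=4)
step 3: fire T5:  (A=0, B=7, C=3, D=2, E=2, F=1, G=4) → (A=0, B=7, C=5, D=2, E=1, F=0, G=6)

YES — reachable via ⟨T4, T5, T5⟩ (3 firings)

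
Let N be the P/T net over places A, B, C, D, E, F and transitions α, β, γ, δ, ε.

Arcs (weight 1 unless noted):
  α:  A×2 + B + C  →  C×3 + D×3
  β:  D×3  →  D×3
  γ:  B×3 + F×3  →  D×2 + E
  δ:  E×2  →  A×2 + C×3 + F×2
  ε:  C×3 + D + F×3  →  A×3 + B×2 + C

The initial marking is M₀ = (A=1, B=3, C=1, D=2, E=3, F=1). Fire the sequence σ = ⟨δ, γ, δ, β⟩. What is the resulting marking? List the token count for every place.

step 1: fire δ:  (A=1, B=3, C=1, D=2, E=3, F=1) → (A=3, B=3, C=4, D=2, E=1, F=3)
step 2: fire γ:  (A=3, B=3, C=4, D=2, E=1, F=3) → (A=3, B=0, C=4, D=4, E=2, F=0)
step 3: fire δ:  (A=3, B=0, C=4, D=4, E=2, F=0) → (A=5, B=0, C=7, D=4, E=0, F=2)
step 4: fire β:  (A=5, B=0, C=7, D=4, E=0, F=2) → (A=5, B=0, C=7, D=4, E=0, F=2)

(A=5, B=0, C=7, D=4, E=0, F=2)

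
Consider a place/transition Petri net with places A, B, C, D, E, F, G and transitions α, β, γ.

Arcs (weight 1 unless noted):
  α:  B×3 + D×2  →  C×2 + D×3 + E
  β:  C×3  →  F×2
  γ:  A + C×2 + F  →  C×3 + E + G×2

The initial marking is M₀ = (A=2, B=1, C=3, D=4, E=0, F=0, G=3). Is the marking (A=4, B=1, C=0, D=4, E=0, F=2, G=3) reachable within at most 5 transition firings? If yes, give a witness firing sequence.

NO — not reachable within 5 firings

depth 0: 1 marking
depth 1: 2 markings reached so far
depth 2: 2 markings reached so far
(frontier empty at depth 2; search complete)
target is not among the 2 markings reachable within 5 steps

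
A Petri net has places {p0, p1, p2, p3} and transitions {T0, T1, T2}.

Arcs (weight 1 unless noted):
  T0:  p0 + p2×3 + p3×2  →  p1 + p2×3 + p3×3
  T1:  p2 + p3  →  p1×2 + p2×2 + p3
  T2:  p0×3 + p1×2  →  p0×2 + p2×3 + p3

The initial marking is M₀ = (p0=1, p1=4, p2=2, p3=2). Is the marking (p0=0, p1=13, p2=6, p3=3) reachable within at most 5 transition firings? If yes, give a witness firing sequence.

YES — reachable via ⟨T1, T0, T1, T1, T1⟩ (5 firings)

step 1: fire T1:  (p0=1, p1=4, p2=2, p3=2) → (p0=1, p1=6, p2=3, p3=2)
step 2: fire T0:  (p0=1, p1=6, p2=3, p3=2) → (p0=0, p1=7, p2=3, p3=3)
step 3: fire T1:  (p0=0, p1=7, p2=3, p3=3) → (p0=0, p1=9, p2=4, p3=3)
step 4: fire T1:  (p0=0, p1=9, p2=4, p3=3) → (p0=0, p1=11, p2=5, p3=3)
step 5: fire T1:  (p0=0, p1=11, p2=5, p3=3) → (p0=0, p1=13, p2=6, p3=3)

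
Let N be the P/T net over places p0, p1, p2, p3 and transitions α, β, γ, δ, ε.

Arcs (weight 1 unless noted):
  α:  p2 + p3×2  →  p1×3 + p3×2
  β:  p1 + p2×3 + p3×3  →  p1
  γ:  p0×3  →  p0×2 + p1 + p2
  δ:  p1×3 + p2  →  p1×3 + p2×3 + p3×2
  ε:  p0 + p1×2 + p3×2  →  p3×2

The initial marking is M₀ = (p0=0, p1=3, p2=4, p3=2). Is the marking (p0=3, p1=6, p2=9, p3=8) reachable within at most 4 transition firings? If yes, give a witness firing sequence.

NO — not reachable within 4 firings

depth 0: 1 marking
depth 1: 3 markings reached so far
depth 2: 7 markings reached so far
depth 3: 13 markings reached so far
depth 4: 22 markings reached so far
target is not among the 22 markings reachable within 4 steps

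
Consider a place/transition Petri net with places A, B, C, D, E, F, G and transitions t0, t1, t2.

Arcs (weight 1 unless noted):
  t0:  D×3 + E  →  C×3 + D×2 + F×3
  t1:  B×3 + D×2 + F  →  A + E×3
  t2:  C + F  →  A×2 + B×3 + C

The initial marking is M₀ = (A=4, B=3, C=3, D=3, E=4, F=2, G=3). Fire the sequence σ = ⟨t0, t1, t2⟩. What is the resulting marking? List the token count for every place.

step 1: fire t0:  (A=4, B=3, C=3, D=3, E=4, F=2, G=3) → (A=4, B=3, C=6, D=2, E=3, F=5, G=3)
step 2: fire t1:  (A=4, B=3, C=6, D=2, E=3, F=5, G=3) → (A=5, B=0, C=6, D=0, E=6, F=4, G=3)
step 3: fire t2:  (A=5, B=0, C=6, D=0, E=6, F=4, G=3) → (A=7, B=3, C=6, D=0, E=6, F=3, G=3)

(A=7, B=3, C=6, D=0, E=6, F=3, G=3)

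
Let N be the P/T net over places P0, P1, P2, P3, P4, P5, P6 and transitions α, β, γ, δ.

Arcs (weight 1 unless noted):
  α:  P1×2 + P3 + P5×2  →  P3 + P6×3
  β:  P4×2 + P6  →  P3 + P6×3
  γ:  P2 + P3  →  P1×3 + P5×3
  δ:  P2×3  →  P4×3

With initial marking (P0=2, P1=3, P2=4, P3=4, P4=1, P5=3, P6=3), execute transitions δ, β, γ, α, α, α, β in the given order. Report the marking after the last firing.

step 1: fire δ:  (P0=2, P1=3, P2=4, P3=4, P4=1, P5=3, P6=3) → (P0=2, P1=3, P2=1, P3=4, P4=4, P5=3, P6=3)
step 2: fire β:  (P0=2, P1=3, P2=1, P3=4, P4=4, P5=3, P6=3) → (P0=2, P1=3, P2=1, P3=5, P4=2, P5=3, P6=5)
step 3: fire γ:  (P0=2, P1=3, P2=1, P3=5, P4=2, P5=3, P6=5) → (P0=2, P1=6, P2=0, P3=4, P4=2, P5=6, P6=5)
step 4: fire α:  (P0=2, P1=6, P2=0, P3=4, P4=2, P5=6, P6=5) → (P0=2, P1=4, P2=0, P3=4, P4=2, P5=4, P6=8)
step 5: fire α:  (P0=2, P1=4, P2=0, P3=4, P4=2, P5=4, P6=8) → (P0=2, P1=2, P2=0, P3=4, P4=2, P5=2, P6=11)
step 6: fire α:  (P0=2, P1=2, P2=0, P3=4, P4=2, P5=2, P6=11) → (P0=2, P1=0, P2=0, P3=4, P4=2, P5=0, P6=14)
step 7: fire β:  (P0=2, P1=0, P2=0, P3=4, P4=2, P5=0, P6=14) → (P0=2, P1=0, P2=0, P3=5, P4=0, P5=0, P6=16)

(P0=2, P1=0, P2=0, P3=5, P4=0, P5=0, P6=16)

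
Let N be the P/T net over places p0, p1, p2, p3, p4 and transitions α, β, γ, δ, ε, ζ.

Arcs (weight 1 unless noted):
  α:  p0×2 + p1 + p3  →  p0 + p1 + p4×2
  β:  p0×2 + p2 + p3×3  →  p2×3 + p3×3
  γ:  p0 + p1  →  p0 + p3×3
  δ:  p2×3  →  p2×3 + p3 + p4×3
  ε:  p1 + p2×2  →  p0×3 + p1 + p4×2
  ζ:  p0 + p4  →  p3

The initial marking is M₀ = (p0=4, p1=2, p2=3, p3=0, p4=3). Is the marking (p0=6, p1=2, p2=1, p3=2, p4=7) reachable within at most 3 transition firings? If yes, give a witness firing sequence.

YES — reachable via ⟨δ, ε, ζ⟩ (3 firings)

step 1: fire δ:  (p0=4, p1=2, p2=3, p3=0, p4=3) → (p0=4, p1=2, p2=3, p3=1, p4=6)
step 2: fire ε:  (p0=4, p1=2, p2=3, p3=1, p4=6) → (p0=7, p1=2, p2=1, p3=1, p4=8)
step 3: fire ζ:  (p0=7, p1=2, p2=1, p3=1, p4=8) → (p0=6, p1=2, p2=1, p3=2, p4=7)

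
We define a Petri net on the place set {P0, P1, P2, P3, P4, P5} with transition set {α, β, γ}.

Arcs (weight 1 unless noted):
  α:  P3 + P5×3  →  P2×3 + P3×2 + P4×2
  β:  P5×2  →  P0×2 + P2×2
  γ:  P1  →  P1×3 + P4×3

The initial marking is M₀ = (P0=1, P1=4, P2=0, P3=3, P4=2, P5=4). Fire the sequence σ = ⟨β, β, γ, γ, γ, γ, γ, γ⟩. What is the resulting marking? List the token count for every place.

(P0=5, P1=16, P2=4, P3=3, P4=20, P5=0)

step 1: fire β:  (P0=1, P1=4, P2=0, P3=3, P4=2, P5=4) → (P0=3, P1=4, P2=2, P3=3, P4=2, P5=2)
step 2: fire β:  (P0=3, P1=4, P2=2, P3=3, P4=2, P5=2) → (P0=5, P1=4, P2=4, P3=3, P4=2, P5=0)
step 3: fire γ:  (P0=5, P1=4, P2=4, P3=3, P4=2, P5=0) → (P0=5, P1=6, P2=4, P3=3, P4=5, P5=0)
step 4: fire γ:  (P0=5, P1=6, P2=4, P3=3, P4=5, P5=0) → (P0=5, P1=8, P2=4, P3=3, P4=8, P5=0)
step 5: fire γ:  (P0=5, P1=8, P2=4, P3=3, P4=8, P5=0) → (P0=5, P1=10, P2=4, P3=3, P4=11, P5=0)
step 6: fire γ:  (P0=5, P1=10, P2=4, P3=3, P4=11, P5=0) → (P0=5, P1=12, P2=4, P3=3, P4=14, P5=0)
step 7: fire γ:  (P0=5, P1=12, P2=4, P3=3, P4=14, P5=0) → (P0=5, P1=14, P2=4, P3=3, P4=17, P5=0)
step 8: fire γ:  (P0=5, P1=14, P2=4, P3=3, P4=17, P5=0) → (P0=5, P1=16, P2=4, P3=3, P4=20, P5=0)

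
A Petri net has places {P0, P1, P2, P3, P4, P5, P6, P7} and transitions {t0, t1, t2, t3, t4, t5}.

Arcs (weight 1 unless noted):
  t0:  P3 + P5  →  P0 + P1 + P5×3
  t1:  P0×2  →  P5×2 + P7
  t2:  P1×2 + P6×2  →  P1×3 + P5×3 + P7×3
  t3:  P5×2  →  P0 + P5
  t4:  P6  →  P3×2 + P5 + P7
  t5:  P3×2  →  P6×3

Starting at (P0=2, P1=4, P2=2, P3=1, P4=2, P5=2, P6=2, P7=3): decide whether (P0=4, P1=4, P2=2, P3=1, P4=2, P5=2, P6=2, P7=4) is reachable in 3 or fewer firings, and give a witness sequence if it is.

NO — not reachable within 3 firings

depth 0: 1 marking
depth 1: 6 markings reached so far
depth 2: 17 markings reached so far
depth 3: 37 markings reached so far
target is not among the 37 markings reachable within 3 steps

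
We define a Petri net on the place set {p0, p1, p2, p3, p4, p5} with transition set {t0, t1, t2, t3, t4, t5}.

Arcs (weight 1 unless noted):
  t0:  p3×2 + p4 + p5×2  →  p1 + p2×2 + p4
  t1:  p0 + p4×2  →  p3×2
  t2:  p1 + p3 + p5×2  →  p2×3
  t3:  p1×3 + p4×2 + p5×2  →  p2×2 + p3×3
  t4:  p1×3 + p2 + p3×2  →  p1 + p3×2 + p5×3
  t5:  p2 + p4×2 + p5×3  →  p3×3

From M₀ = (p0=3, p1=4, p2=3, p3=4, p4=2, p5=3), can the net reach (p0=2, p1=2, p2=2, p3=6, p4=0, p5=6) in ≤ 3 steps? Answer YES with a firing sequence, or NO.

step 1: fire t1:  (p0=3, p1=4, p2=3, p3=4, p4=2, p5=3) → (p0=2, p1=4, p2=3, p3=6, p4=0, p5=3)
step 2: fire t4:  (p0=2, p1=4, p2=3, p3=6, p4=0, p5=3) → (p0=2, p1=2, p2=2, p3=6, p4=0, p5=6)

YES — reachable via ⟨t1, t4⟩ (2 firings)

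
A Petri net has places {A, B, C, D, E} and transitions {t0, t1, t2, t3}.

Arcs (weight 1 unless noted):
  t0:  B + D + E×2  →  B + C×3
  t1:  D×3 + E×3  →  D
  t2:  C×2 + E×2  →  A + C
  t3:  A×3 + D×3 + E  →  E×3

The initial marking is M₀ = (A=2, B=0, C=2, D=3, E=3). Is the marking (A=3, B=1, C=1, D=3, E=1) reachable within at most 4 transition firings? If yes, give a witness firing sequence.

depth 0: 1 marking
depth 1: 3 markings reached so far
depth 2: 4 markings reached so far
depth 3: 4 markings reached so far
(frontier empty at depth 3; search complete)
target is not among the 4 markings reachable within 4 steps

NO — not reachable within 4 firings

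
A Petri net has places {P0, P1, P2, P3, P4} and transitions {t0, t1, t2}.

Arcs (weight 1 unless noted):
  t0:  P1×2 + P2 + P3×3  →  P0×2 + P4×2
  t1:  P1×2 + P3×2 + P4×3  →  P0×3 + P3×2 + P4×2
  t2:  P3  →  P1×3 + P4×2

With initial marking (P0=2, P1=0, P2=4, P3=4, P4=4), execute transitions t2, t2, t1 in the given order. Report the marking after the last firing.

(P0=5, P1=4, P2=4, P3=2, P4=7)

step 1: fire t2:  (P0=2, P1=0, P2=4, P3=4, P4=4) → (P0=2, P1=3, P2=4, P3=3, P4=6)
step 2: fire t2:  (P0=2, P1=3, P2=4, P3=3, P4=6) → (P0=2, P1=6, P2=4, P3=2, P4=8)
step 3: fire t1:  (P0=2, P1=6, P2=4, P3=2, P4=8) → (P0=5, P1=4, P2=4, P3=2, P4=7)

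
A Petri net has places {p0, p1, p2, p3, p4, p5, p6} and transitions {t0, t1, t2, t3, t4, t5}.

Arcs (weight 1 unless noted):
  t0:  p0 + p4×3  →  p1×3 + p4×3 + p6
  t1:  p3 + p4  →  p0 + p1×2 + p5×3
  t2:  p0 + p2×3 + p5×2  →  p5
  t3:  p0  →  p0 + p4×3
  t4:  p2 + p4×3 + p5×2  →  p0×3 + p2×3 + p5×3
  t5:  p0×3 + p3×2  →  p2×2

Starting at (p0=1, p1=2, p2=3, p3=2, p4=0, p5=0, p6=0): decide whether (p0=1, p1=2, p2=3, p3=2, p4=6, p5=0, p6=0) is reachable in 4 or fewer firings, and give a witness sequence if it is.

step 1: fire t3:  (p0=1, p1=2, p2=3, p3=2, p4=0, p5=0, p6=0) → (p0=1, p1=2, p2=3, p3=2, p4=3, p5=0, p6=0)
step 2: fire t3:  (p0=1, p1=2, p2=3, p3=2, p4=3, p5=0, p6=0) → (p0=1, p1=2, p2=3, p3=2, p4=6, p5=0, p6=0)

YES — reachable via ⟨t3, t3⟩ (2 firings)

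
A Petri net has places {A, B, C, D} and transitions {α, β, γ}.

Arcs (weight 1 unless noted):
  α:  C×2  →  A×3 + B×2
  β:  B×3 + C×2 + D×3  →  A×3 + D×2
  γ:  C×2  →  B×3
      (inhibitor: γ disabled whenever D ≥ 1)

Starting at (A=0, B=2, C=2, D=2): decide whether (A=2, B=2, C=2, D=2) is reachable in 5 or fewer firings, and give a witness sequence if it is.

depth 0: 1 marking
depth 1: 2 markings reached so far
depth 2: 2 markings reached so far
(frontier empty at depth 2; search complete)
target is not among the 2 markings reachable within 5 steps

NO — not reachable within 5 firings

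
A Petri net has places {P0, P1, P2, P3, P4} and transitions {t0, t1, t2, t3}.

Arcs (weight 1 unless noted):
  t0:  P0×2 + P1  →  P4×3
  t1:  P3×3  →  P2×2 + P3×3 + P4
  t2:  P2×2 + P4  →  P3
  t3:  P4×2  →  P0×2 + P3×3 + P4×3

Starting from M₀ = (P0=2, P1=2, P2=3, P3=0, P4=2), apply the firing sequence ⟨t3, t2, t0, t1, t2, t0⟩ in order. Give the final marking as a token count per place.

step 1: fire t3:  (P0=2, P1=2, P2=3, P3=0, P4=2) → (P0=4, P1=2, P2=3, P3=3, P4=3)
step 2: fire t2:  (P0=4, P1=2, P2=3, P3=3, P4=3) → (P0=4, P1=2, P2=1, P3=4, P4=2)
step 3: fire t0:  (P0=4, P1=2, P2=1, P3=4, P4=2) → (P0=2, P1=1, P2=1, P3=4, P4=5)
step 4: fire t1:  (P0=2, P1=1, P2=1, P3=4, P4=5) → (P0=2, P1=1, P2=3, P3=4, P4=6)
step 5: fire t2:  (P0=2, P1=1, P2=3, P3=4, P4=6) → (P0=2, P1=1, P2=1, P3=5, P4=5)
step 6: fire t0:  (P0=2, P1=1, P2=1, P3=5, P4=5) → (P0=0, P1=0, P2=1, P3=5, P4=8)

(P0=0, P1=0, P2=1, P3=5, P4=8)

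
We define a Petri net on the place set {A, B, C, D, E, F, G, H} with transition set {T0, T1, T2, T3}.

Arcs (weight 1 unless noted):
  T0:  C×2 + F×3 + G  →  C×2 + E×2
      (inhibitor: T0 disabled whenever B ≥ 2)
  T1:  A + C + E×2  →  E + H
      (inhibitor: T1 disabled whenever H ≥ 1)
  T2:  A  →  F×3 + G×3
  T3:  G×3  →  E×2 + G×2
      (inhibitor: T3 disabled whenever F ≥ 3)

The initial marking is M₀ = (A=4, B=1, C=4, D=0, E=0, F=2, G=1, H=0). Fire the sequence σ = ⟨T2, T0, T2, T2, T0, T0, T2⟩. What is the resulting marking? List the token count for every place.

step 1: fire T2:  (A=4, B=1, C=4, D=0, E=0, F=2, G=1, H=0) → (A=3, B=1, C=4, D=0, E=0, F=5, G=4, H=0)
step 2: fire T0:  (A=3, B=1, C=4, D=0, E=0, F=5, G=4, H=0) → (A=3, B=1, C=4, D=0, E=2, F=2, G=3, H=0)
step 3: fire T2:  (A=3, B=1, C=4, D=0, E=2, F=2, G=3, H=0) → (A=2, B=1, C=4, D=0, E=2, F=5, G=6, H=0)
step 4: fire T2:  (A=2, B=1, C=4, D=0, E=2, F=5, G=6, H=0) → (A=1, B=1, C=4, D=0, E=2, F=8, G=9, H=0)
step 5: fire T0:  (A=1, B=1, C=4, D=0, E=2, F=8, G=9, H=0) → (A=1, B=1, C=4, D=0, E=4, F=5, G=8, H=0)
step 6: fire T0:  (A=1, B=1, C=4, D=0, E=4, F=5, G=8, H=0) → (A=1, B=1, C=4, D=0, E=6, F=2, G=7, H=0)
step 7: fire T2:  (A=1, B=1, C=4, D=0, E=6, F=2, G=7, H=0) → (A=0, B=1, C=4, D=0, E=6, F=5, G=10, H=0)

(A=0, B=1, C=4, D=0, E=6, F=5, G=10, H=0)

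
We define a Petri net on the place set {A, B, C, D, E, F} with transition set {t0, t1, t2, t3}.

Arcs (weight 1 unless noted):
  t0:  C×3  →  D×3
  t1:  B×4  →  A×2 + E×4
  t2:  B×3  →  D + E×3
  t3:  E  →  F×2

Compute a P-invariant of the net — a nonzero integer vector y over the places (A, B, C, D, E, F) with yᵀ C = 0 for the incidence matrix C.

y = (A:2, B:1, C:3, D:3, E:0, F:0)

Incidence matrix C (rows=places, cols=transitions):
       t0   t1   t2   t3
    A   0    2    0    0
    B   0   -4   -3    0
    C  -3    0    0    0
    D   3    0    1    0
    E   0    4    3   -1
    F   0    0    0    2

Candidate y = [2, 1, 3, 3, 0, 0]; check y·C column-wise:
  col t0: 2·0 + 1·0 + 3·-3 + 3·3 = 0
  col t1: 2·2 + 1·-4 + 3·0 + 3·0 + 0·4 = 0
  col t2: 2·0 + 1·-3 + 3·0 + 3·1 + 0·3 = 0
  col t3: 2·0 + 1·0 + 3·0 + 3·0 + 0·-1 + 0·2 = 0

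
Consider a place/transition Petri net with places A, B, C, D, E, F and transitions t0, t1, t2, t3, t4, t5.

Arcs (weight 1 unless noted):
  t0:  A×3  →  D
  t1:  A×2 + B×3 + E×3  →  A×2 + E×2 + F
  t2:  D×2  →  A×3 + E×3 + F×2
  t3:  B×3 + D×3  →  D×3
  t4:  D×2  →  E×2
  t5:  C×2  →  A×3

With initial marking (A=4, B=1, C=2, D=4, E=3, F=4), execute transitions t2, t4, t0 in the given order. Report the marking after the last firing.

step 1: fire t2:  (A=4, B=1, C=2, D=4, E=3, F=4) → (A=7, B=1, C=2, D=2, E=6, F=6)
step 2: fire t4:  (A=7, B=1, C=2, D=2, E=6, F=6) → (A=7, B=1, C=2, D=0, E=8, F=6)
step 3: fire t0:  (A=7, B=1, C=2, D=0, E=8, F=6) → (A=4, B=1, C=2, D=1, E=8, F=6)

(A=4, B=1, C=2, D=1, E=8, F=6)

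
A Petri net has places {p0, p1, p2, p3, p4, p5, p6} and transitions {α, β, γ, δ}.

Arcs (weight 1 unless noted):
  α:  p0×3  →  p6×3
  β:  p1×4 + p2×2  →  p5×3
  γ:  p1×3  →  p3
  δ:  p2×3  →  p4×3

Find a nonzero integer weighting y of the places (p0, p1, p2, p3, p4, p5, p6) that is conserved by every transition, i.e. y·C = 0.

Incidence matrix C (rows=places, cols=transitions):
        α    β    γ    δ
   p0  -3    0    0    0
   p1   0   -4   -3    0
   p2   0   -2    0   -3
   p3   0    0    1    0
   p4   0    0    0    3
   p5   0    3    0    0
   p6   3    0    0    0

Candidate y = [0, 1, -2, 3, -2, 0, 0]; check y·C column-wise:
  col α: 0·-3 + 1·0 + -2·0 + 3·0 + -2·0 + 0·3 = 0
  col β: 1·-4 + -2·-2 + 3·0 + -2·0 + 0·3 = 0
  col γ: 1·-3 + -2·0 + 3·1 + -2·0 = 0
  col δ: 1·0 + -2·-3 + 3·0 + -2·3 = 0

y = (p0:0, p1:1, p2:-2, p3:3, p4:-2, p5:0, p6:0)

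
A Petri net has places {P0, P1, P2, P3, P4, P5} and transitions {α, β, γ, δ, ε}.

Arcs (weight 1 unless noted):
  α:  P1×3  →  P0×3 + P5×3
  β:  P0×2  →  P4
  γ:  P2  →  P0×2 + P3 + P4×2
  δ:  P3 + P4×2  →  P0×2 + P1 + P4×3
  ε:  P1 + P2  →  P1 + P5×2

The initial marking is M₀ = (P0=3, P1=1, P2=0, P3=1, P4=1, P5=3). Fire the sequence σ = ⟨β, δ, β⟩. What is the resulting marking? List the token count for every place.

(P0=1, P1=2, P2=0, P3=0, P4=4, P5=3)

step 1: fire β:  (P0=3, P1=1, P2=0, P3=1, P4=1, P5=3) → (P0=1, P1=1, P2=0, P3=1, P4=2, P5=3)
step 2: fire δ:  (P0=1, P1=1, P2=0, P3=1, P4=2, P5=3) → (P0=3, P1=2, P2=0, P3=0, P4=3, P5=3)
step 3: fire β:  (P0=3, P1=2, P2=0, P3=0, P4=3, P5=3) → (P0=1, P1=2, P2=0, P3=0, P4=4, P5=3)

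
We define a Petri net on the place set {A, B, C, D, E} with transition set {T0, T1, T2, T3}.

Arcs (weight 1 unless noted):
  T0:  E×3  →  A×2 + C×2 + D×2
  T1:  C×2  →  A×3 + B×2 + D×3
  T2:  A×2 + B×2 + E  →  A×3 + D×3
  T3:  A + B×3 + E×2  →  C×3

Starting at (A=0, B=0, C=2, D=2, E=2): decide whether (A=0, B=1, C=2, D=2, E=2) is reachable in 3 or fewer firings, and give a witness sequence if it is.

NO — not reachable within 3 firings

depth 0: 1 marking
depth 1: 2 markings reached so far
depth 2: 3 markings reached so far
depth 3: 3 markings reached so far
(frontier empty at depth 3; search complete)
target is not among the 3 markings reachable within 3 steps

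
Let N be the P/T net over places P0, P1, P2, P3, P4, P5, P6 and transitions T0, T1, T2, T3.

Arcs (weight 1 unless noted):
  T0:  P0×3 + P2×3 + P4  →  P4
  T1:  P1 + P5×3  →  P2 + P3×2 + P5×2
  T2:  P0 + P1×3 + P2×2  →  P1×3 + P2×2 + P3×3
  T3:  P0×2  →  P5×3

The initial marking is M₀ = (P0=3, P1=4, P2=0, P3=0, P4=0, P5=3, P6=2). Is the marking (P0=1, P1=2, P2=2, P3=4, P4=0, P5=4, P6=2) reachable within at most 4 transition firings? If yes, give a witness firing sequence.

YES — reachable via ⟨T1, T3, T1⟩ (3 firings)

step 1: fire T1:  (P0=3, P1=4, P2=0, P3=0, P4=0, P5=3, P6=2) → (P0=3, P1=3, P2=1, P3=2, P4=0, P5=2, P6=2)
step 2: fire T3:  (P0=3, P1=3, P2=1, P3=2, P4=0, P5=2, P6=2) → (P0=1, P1=3, P2=1, P3=2, P4=0, P5=5, P6=2)
step 3: fire T1:  (P0=1, P1=3, P2=1, P3=2, P4=0, P5=5, P6=2) → (P0=1, P1=2, P2=2, P3=4, P4=0, P5=4, P6=2)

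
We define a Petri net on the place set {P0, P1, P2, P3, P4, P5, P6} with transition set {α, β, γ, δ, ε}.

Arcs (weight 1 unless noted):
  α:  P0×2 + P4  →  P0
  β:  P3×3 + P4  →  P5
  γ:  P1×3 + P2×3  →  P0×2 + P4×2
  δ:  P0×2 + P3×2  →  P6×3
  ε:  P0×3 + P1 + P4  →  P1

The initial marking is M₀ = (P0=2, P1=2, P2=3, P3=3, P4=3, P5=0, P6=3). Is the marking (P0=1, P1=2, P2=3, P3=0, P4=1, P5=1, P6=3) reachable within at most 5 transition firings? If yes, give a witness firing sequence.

YES — reachable via ⟨α, β⟩ (2 firings)

step 1: fire α:  (P0=2, P1=2, P2=3, P3=3, P4=3, P5=0, P6=3) → (P0=1, P1=2, P2=3, P3=3, P4=2, P5=0, P6=3)
step 2: fire β:  (P0=1, P1=2, P2=3, P3=3, P4=2, P5=0, P6=3) → (P0=1, P1=2, P2=3, P3=0, P4=1, P5=1, P6=3)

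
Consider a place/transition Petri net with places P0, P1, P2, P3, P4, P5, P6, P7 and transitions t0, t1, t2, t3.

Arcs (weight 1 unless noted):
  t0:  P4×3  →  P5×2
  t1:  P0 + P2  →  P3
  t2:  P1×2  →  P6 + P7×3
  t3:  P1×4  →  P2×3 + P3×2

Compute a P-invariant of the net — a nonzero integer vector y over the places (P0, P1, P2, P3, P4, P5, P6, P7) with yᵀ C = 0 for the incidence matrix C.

y = (P0:5, P1:0, P2:-2, P3:3, P4:0, P5:0, P6:0, P7:0)

Incidence matrix C (rows=places, cols=transitions):
       t0   t1   t2   t3
   P0   0   -1    0    0
   P1   0    0   -2   -4
   P2   0   -1    0    3
   P3   0    1    0    2
   P4  -3    0    0    0
   P5   2    0    0    0
   P6   0    0    1    0
   P7   0    0    3    0

Candidate y = [5, 0, -2, 3, 0, 0, 0, 0]; check y·C column-wise:
  col t0: 5·0 + -2·0 + 3·0 + 0·-3 + 0·2 = 0
  col t1: 5·-1 + -2·-1 + 3·1 = 0
  col t2: 5·0 + 0·-2 + -2·0 + 3·0 + 0·1 + 0·3 = 0
  col t3: 5·0 + 0·-4 + -2·3 + 3·2 = 0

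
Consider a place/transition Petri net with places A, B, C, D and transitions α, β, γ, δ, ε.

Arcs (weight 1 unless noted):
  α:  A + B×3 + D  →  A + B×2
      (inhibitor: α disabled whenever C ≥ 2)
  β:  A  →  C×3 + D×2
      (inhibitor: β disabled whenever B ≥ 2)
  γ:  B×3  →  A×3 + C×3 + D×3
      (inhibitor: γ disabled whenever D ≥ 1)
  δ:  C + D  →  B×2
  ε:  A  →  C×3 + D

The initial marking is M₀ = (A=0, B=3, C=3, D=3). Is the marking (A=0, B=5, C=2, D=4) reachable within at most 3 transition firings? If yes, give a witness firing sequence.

depth 0: 1 marking
depth 1: 2 markings reached so far
depth 2: 3 markings reached so far
depth 3: 4 markings reached so far
target is not among the 4 markings reachable within 3 steps

NO — not reachable within 3 firings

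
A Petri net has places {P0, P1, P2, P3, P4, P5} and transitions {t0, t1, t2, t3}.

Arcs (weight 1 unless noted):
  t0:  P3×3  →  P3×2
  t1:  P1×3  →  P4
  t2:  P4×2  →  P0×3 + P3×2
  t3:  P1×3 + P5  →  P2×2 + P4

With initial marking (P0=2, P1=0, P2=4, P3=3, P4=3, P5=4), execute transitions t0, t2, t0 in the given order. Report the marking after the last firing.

step 1: fire t0:  (P0=2, P1=0, P2=4, P3=3, P4=3, P5=4) → (P0=2, P1=0, P2=4, P3=2, P4=3, P5=4)
step 2: fire t2:  (P0=2, P1=0, P2=4, P3=2, P4=3, P5=4) → (P0=5, P1=0, P2=4, P3=4, P4=1, P5=4)
step 3: fire t0:  (P0=5, P1=0, P2=4, P3=4, P4=1, P5=4) → (P0=5, P1=0, P2=4, P3=3, P4=1, P5=4)

(P0=5, P1=0, P2=4, P3=3, P4=1, P5=4)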